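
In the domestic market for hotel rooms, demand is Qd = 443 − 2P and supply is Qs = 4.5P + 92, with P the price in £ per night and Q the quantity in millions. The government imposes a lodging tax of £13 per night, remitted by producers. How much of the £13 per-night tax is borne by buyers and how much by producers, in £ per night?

Buyers bear £9 per night; producers bear £4 per night.

Before the tax: set 443 − 2P = 4.5P + 92 → P* = £54, Q* = 335.
With the tax collected from producers, supply shifts: Qs = 4.5(P − 13) + 92.
Solving gives Q = 317 with buyers paying £63 and producers receiving £50 (the £13 wedge).
Burden on buyers: £9; on producers: £4. (They sum to £13.)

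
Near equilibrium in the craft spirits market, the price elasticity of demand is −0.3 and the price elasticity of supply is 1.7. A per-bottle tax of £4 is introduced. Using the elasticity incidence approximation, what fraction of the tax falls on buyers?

Incidence ratio: buyers' share ≈ εs / (εs + |εd|) = 1.7 / (1.7 + 0.3) = 0.85.
Supply is the more elastic side, so buyers bear the larger share.

Buyers' share ≈ 0.85.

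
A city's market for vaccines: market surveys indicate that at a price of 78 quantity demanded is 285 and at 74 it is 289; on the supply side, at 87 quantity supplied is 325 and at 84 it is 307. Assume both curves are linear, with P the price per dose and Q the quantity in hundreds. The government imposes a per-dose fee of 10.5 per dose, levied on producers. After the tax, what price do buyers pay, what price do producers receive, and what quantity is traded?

Buyers pay 89; producers receive 78.5; quantity = 274.

Demand slope: (289 − 285)/(74 − 78) = -1, so Qd = 363 − P.
Supply slope: (307 − 325)/(84 − 87) = 6, so Qs = 6P − 197.
Before the tax: set 363 − P = 6P − 197 → P* = 80, Q* = 283.
With the tax collected from producers, supply shifts: Qs = 6(P − 10.5) − 197.
New equilibrium: buyers pay 89, producers receive 78.5, Q = 274. (Wedge: Pb − Ps = 10.5.)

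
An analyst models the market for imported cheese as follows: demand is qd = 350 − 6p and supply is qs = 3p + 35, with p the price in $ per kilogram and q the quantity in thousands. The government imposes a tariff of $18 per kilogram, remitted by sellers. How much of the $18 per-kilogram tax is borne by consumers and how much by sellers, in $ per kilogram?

Without the tax, 350 − 6p = 3p + 35 gives 9p = 315, so p* = $35 and q* = 140.
With the tax collected from sellers, supply shifts: qs = 3(p − 18) + 35.
Solving gives q = 104 with consumers paying $41 and sellers receiving $23 (the $18 wedge).
Burden on consumers: $6; on sellers: $12. (They sum to $18.)

Consumers bear $6 per kilogram; sellers bear $12 per kilogram.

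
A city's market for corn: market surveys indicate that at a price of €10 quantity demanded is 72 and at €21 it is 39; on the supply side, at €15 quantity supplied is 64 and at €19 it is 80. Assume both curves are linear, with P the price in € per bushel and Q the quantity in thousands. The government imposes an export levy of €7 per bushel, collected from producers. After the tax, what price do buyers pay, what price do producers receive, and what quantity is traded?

Buyers pay €18; producers receive €11; quantity = 48.

Demand slope: (39 − 72)/(21 − 10) = -3, so Qd = 102 − 3P.
Supply slope: (80 − 64)/(19 − 15) = 4, so Qs = 4P + 4.
Without the tax, 102 − 3P = 4P + 4 gives 7P = 98, so P* = €14 and Q* = 60.
With the tax collected from producers, supply shifts: Qs = 4(P − 7) + 4.
Solving gives Q = 48 with buyers paying €18 and producers receiving €11 (the €7 wedge).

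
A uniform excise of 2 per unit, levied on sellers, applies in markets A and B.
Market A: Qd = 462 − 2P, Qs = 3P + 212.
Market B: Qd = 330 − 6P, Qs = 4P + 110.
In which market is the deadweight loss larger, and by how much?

Market A: pre-tax P* = 50, Q* = 362; post-tax Q = 359.6; deadweight loss = 2.4.
Market B: pre-tax P* = 22, Q* = 198; post-tax Q = 193.2; deadweight loss = 4.8.
Difference: 2.4 vs 4.8 → market B is larger by 2.4.

Market B, by 2.4.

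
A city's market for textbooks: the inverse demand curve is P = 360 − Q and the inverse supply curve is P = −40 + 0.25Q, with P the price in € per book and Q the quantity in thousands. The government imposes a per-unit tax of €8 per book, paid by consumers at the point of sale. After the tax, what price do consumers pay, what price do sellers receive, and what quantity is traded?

Rewrite in direct form: Qd = 360 − P and Qs = 4P + 160.
Before the tax: set 360 − P = 4P + 160 → P* = €40, Q* = 320.
With the tax collected from consumers, demand (in seller-price terms) shifts: Qd = 360 − (P + 8).
New equilibrium: consumers pay €46.4, sellers receive €38.4, Q = 313.6. (Wedge: Pb − Ps = 8.)
The less price-elastic side of the market bears the larger share of a per-unit tax.

Consumers pay €46.4; sellers receive €38.4; quantity = 313.6.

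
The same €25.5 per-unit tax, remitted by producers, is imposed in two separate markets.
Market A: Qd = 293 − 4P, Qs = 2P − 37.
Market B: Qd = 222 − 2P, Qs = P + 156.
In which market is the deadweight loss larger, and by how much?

Market A, by €216.75.

Market A: pre-tax P* = €55, Q* = 73; post-tax Q = 39; deadweight loss = €433.5.
Market B: pre-tax P* = €22, Q* = 178; post-tax Q = 161; deadweight loss = €216.75.
Difference: €433.5 vs €216.75 → market A is larger by €216.75.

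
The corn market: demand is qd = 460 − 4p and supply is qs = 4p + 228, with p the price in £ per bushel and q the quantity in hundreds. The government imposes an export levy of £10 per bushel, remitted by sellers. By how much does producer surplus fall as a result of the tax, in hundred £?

Producer surplus falls by £1670 hundred.

Before the tax: set 460 − 4p = 4p + 228 → p* = £29, q* = 344.
With the tax collected from sellers, supply shifts: qs = 4(p − 10) + 228.
Solving gives q = 324 with consumers paying £34 and sellers receiving £24 (the £10 wedge).
ΔPS is the trapezoid between Q = 324 and Q = 344 of height £5: ½ · (344 + 324) · 5 = £1670.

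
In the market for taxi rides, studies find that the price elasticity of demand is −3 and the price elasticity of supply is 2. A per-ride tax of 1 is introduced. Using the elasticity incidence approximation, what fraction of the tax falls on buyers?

Incidence ratio: buyers' share ≈ εs / (εs + |εd|) = 2 / (2 + 3) = 0.4.
Supply is the less elastic side, so buyers bear the smaller share.

Buyers' share ≈ 0.4.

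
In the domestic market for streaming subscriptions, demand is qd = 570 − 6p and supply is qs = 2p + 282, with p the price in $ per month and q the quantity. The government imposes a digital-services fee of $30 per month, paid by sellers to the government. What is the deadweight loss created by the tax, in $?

Before the tax: set 570 − 6p = 2p + 282 → p* = $36, q* = 354.
With the tax collected from sellers, supply shifts: qs = 2(p − 30) + 282.
Solving gives q = 309 with consumers paying $43.5 and sellers receiving $13.5 (the $30 wedge).
Quantity falls by |ΔQ| = |354 − 309| = 45.
DWL = ½ · t · |ΔQ| = ½ · 30 · 45 = $675.

Deadweight loss = $675.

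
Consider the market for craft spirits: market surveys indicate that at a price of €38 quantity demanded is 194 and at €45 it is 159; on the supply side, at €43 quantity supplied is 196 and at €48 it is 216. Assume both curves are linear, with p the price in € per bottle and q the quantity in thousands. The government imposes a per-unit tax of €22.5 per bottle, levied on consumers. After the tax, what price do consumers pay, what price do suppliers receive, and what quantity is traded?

Demand slope: (159 − 194)/(45 − 38) = -5, so qd = 384 − 5p.
Supply slope: (216 − 196)/(48 − 43) = 4, so qs = 4p + 24.
Without the tax, 384 − 5p = 4p + 24 gives 9p = 360, so p* = €40 and q* = 184.
With the tax collected from consumers, demand (in seller-price terms) shifts: qd = 384 − 5(p + 22.5).
Solving gives q = 134 with consumers paying €50 and suppliers receiving €27.5 (the €22.5 wedge).
The less price-elastic side of the market bears the larger share of a per-unit tax.

Consumers pay €50; suppliers receive €27.5; quantity = 134.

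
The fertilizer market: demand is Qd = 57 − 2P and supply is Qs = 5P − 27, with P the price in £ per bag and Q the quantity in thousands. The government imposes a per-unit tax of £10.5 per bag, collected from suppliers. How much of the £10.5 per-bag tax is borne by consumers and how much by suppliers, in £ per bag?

Without the tax, 57 − 2P = 5P − 27 gives 7P = 84, so P* = £12 and Q* = 33.
With the tax collected from suppliers, supply shifts: Qs = 5(P − 10.5) − 27.
New equilibrium: consumers pay £19.5, suppliers receive £9, Q = 18. (Wedge: Pb − Ps = 10.5.)
Burden on consumers: £7.5; on suppliers: £3. (They sum to £10.5.)

Consumers bear £7.5 per bag; suppliers bear £3 per bag.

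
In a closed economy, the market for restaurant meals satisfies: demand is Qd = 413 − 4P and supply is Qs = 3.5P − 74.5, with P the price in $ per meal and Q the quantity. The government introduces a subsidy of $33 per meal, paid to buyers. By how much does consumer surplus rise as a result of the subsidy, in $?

Without the subsidy, 413 − 4P = 3.5P − 74.5 gives 7.5P = 487.5, so P* = $65 and Q* = 153.
With a per-unit subsidy paid to buyers, each effectively pays P − 33, so demand becomes Qd = 413 − 4(P − 33).
Solving gives Q = 214.6 with buyers paying $49.6 and sellers receiving $82.6 (the $33 wedge).
ΔCS is the trapezoid between Q = 214.6 and Q = 153 of height $15.4: ½ · (153 + 214.6) · 15.4 = $2830.52.

Consumer surplus rises by $2830.52.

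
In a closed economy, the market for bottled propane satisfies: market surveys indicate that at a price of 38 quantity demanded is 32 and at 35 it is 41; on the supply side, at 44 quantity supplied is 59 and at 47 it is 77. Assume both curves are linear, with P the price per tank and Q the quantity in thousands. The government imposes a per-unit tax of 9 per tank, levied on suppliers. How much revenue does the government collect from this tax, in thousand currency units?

Demand slope: (41 − 32)/(35 − 38) = -3, so Qd = 146 − 3P.
Supply slope: (77 − 59)/(47 − 44) = 6, so Qs = 6P − 205.
Without the tax, 146 − 3P = 6P − 205 gives 9P = 351, so P* = 39 and Q* = 29.
With the tax collected from suppliers, supply shifts: Qs = 6(P − 9) − 205.
New equilibrium: buyers pay 45, suppliers receive 36, Q = 11. (Wedge: Pb − Ps = 9.)
Revenue = t · Q = 9 · 11 = 99.

Tax revenue = 99 thousand.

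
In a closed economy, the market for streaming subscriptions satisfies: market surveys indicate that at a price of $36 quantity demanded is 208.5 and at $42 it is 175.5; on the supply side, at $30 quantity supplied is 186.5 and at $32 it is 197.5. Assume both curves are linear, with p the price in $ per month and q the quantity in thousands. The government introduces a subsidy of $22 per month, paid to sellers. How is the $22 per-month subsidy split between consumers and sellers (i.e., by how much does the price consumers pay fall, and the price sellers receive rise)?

Consumers gain $11 per month; sellers gain $11 per month.

Demand slope: (175.5 − 208.5)/(42 − 36) = -5.5, so qd = 406.5 − 5.5p.
Supply slope: (197.5 − 186.5)/(32 − 30) = 5.5, so qs = 5.5p + 21.5.
Without the subsidy, 406.5 − 5.5p = 5.5p + 21.5 gives 11p = 385, so p* = $35 and q* = 214.
With a per-unit subsidy paid to sellers, each receives p + 22 per unit sold, so supply becomes qs = 5.5(p + 22) + 21.5.
Solving gives q = 274.5 with consumers paying $24 and sellers receiving $46 (the $22 wedge).
Gain to consumers: $11; to sellers: $11. (They sum to $22.)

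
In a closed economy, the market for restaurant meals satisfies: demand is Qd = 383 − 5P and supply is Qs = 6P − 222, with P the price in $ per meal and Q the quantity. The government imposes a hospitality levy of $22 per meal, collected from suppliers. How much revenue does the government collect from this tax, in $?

Without the tax, 383 − 5P = 6P − 222 gives 11P = 605, so P* = $55 and Q* = 108.
With the tax collected from suppliers, supply shifts: Qs = 6(P − 22) − 222.
Solving gives Q = 48 with consumers paying $67 and suppliers receiving $45 (the $22 wedge).
Revenue = t · Q = 22 · 48 = $1056.

Tax revenue = $1056.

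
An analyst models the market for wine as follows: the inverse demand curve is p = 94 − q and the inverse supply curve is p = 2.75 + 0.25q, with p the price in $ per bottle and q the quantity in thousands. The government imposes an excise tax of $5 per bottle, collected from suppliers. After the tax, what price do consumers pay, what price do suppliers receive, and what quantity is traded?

Rewrite in direct form: qd = 94 − p and qs = 4p − 11.
Before the tax: set 94 − p = 4p − 11 → p* = $21, q* = 73.
With the tax collected from suppliers, supply shifts: qs = 4(p − 5) − 11.
Solving gives q = 69 with consumers paying $25 and suppliers receiving $20 (the $5 wedge).

Consumers pay $25; suppliers receive $20; quantity = 69.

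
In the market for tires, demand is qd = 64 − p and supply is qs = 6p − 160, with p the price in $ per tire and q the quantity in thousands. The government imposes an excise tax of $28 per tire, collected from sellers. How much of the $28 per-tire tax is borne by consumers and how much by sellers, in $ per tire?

Consumers bear $24 per tire; sellers bear $4 per tire.

Before the tax: set 64 − p = 6p − 160 → p* = $32, q* = 32.
With the tax collected from sellers, supply shifts: qs = 6(p − 28) − 160.
Solving gives q = 8 with consumers paying $56 and sellers receiving $28 (the $28 wedge).
Burden on consumers: $24; on sellers: $4. (They sum to $28.)
The less price-elastic side of the market bears the larger share of a per-unit tax.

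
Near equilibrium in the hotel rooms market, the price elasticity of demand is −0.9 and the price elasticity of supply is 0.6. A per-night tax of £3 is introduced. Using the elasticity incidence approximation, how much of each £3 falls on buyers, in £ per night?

Buyers bear ≈ £1.2 per night.

Incidence ratio: buyers' share ≈ εs / (εs + |εd|) = 0.6 / (0.6 + 0.9) = 0.4.
So buyers bear ≈ 0.4 × £3 = £1.2; suppliers bear £1.8.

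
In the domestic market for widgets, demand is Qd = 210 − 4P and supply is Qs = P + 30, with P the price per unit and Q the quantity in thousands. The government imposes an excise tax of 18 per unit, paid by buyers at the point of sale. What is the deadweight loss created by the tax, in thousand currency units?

Deadweight loss = 129.6 thousand.

Before the tax: set 210 − 4P = P + 30 → P* = 36, Q* = 66.
With the tax collected from buyers, demand (in seller-price terms) shifts: Qd = 210 − 4(P + 18).
New equilibrium: buyers pay 39.6, sellers receive 21.6, Q = 51.6. (Wedge: Pb − Ps = 18.)
Quantity falls by |ΔQ| = |66 − 51.6| = 14.4.
DWL = ½ · t · |ΔQ| = ½ · 18 · 14.4 = 129.6.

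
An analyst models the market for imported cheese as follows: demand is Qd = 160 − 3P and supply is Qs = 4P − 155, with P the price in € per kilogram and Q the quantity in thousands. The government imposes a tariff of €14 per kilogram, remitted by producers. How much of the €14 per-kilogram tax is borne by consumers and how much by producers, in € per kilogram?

Consumers bear €8 per kilogram; producers bear €6 per kilogram.

Without the tax, 160 − 3P = 4P − 155 gives 7P = 315, so P* = €45 and Q* = 25.
With the tax collected from producers, supply shifts: Qs = 4(P − 14) − 155.
New equilibrium: consumers pay €53, producers receive €39, Q = 1. (Wedge: Pb − Ps = 14.)
Burden on consumers: €8; on producers: €6. (They sum to €14.)
The less price-elastic side of the market bears the larger share of a per-unit tax.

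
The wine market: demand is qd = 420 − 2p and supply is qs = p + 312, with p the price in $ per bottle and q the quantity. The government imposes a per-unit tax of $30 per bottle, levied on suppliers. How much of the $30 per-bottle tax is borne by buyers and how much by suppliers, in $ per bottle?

Buyers bear $10 per bottle; suppliers bear $20 per bottle.

Without the tax, 420 − 2p = p + 312 gives 3p = 108, so p* = $36 and q* = 348.
With the tax collected from suppliers, supply shifts: qs = (p − 30) + 312.
New equilibrium: buyers pay $46, suppliers receive $16, q = 328. (Wedge: pb − ps = 30.)
Burden on buyers: $10; on suppliers: $20. (They sum to $30.)
The less price-elastic side of the market bears the larger share of a per-unit tax.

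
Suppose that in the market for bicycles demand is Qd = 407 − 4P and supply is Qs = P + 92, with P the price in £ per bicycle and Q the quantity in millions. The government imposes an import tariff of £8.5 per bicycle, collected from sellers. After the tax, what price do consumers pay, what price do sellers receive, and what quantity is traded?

Before the tax: set 407 − 4P = P + 92 → P* = £63, Q* = 155.
With the tax collected from sellers, supply shifts: Qs = (P − 8.5) + 92.
New equilibrium: consumers pay £64.7, sellers receive £56.2, Q = 148.2. (Wedge: Pb − Ps = 8.5.)
The less price-elastic side of the market bears the larger share of a per-unit tax.

Consumers pay £64.7; sellers receive £56.2; quantity = 148.2.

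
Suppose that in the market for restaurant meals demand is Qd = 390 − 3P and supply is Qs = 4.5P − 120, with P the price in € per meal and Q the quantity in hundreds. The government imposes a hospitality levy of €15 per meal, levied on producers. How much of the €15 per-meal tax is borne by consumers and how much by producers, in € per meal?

Without the tax, 390 − 3P = 4.5P − 120 gives 7.5P = 510, so P* = €68 and Q* = 186.
With the tax collected from producers, supply shifts: Qs = 4.5(P − 15) − 120.
New equilibrium: consumers pay €77, producers receive €62, Q = 159. (Wedge: Pb − Ps = 15.)
Burden on consumers: €9; on producers: €6. (They sum to €15.)

Consumers bear €9 per meal; producers bear €6 per meal.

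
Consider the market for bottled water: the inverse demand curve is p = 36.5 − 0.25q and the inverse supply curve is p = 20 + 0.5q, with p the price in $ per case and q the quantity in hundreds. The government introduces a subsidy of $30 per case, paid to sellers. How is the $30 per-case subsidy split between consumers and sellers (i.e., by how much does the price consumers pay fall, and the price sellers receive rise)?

Consumers gain $10 per case; sellers gain $20 per case.

Rewrite in direct form: qd = 146 − 4p and qs = 2p − 40.
Without the subsidy, 146 − 4p = 2p − 40 gives 6p = 186, so p* = $31 and q* = 22.
With a per-unit subsidy paid to sellers, each receives p + 30 per unit sold, so supply becomes qs = 2(p + 30) − 40.
New equilibrium: consumers pay $21, sellers receive $51, q = 62. (Wedge: pb − ps = −30.)
Gain to consumers: $10; to sellers: $20. (They sum to $30.)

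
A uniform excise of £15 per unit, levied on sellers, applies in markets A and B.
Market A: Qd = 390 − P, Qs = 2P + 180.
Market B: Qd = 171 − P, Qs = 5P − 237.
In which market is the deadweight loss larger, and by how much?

Market B, by £18.75.

Market A: pre-tax P* = £70, Q* = 320; post-tax Q = 310; deadweight loss = £75.
Market B: pre-tax P* = £68, Q* = 103; post-tax Q = 90.5; deadweight loss = £93.75.
Difference: £75 vs £93.75 → market B is larger by £18.75.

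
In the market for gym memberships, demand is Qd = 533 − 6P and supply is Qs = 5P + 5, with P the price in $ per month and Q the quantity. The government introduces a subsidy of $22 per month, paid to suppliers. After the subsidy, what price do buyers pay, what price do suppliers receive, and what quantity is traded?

Before the subsidy: set 533 − 6P = 5P + 5 → P* = $48, Q* = 245.
With a per-unit subsidy paid to suppliers, each receives P + 22 per unit sold, so supply becomes Qs = 5(P + 22) + 5.
New equilibrium: buyers pay $38, suppliers receive $60, Q = 305. (Wedge: Pb − Ps = −22.)

Buyers pay $38; suppliers receive $60; quantity = 305.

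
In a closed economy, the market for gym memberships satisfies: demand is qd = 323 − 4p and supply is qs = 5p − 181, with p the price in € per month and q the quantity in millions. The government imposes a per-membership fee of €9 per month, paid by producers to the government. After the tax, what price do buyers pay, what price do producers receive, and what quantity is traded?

Without the tax, 323 − 4p = 5p − 181 gives 9p = 504, so p* = €56 and q* = 99.
With the tax collected from producers, supply shifts: qs = 5(p − 9) − 181.
New equilibrium: buyers pay €61, producers receive €52, q = 79. (Wedge: pb − ps = 9.)
The less price-elastic side of the market bears the larger share of a per-unit tax.

Buyers pay €61; producers receive €52; quantity = 79.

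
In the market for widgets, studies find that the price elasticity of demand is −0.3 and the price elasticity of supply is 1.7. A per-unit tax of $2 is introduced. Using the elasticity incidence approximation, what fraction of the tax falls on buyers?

Buyers' share ≈ 0.85.

Incidence ratio: buyers' share ≈ εs / (εs + |εd|) = 1.7 / (1.7 + 0.3) = 0.85.
Supply is the more elastic side, so buyers bear the larger share.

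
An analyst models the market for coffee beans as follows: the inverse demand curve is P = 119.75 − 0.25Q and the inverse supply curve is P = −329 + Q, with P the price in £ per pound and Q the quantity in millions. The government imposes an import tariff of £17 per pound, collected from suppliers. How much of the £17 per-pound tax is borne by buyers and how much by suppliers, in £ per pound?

Inverting to Q(P) form: Qd = 479 − 4P; Qs = P + 329.
Without the tax, 479 − 4P = P + 329 gives 5P = 150, so P* = £30 and Q* = 359.
With the tax collected from suppliers, supply shifts: Qs = (P − 17) + 329.
Solving gives Q = 345.4 with buyers paying £33.4 and suppliers receiving £16.4 (the £17 wedge).
Burden on buyers: £3.4; on suppliers: £13.6. (They sum to £17.)
The less price-elastic side of the market bears the larger share of a per-unit tax.

Buyers bear £3.4 per pound; suppliers bear £13.6 per pound.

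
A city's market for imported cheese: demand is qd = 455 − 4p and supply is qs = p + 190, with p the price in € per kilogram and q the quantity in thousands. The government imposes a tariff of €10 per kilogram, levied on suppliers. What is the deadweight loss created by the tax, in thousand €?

Deadweight loss = €40 thousand.

Before the tax: set 455 − 4p = p + 190 → p* = €53, q* = 243.
With the tax collected from suppliers, supply shifts: qs = (p − 10) + 190.
New equilibrium: consumers pay €55, suppliers receive €45, q = 235. (Wedge: pb − ps = 10.)
Quantity falls by |ΔQ| = |243 − 235| = 8.
DWL = ½ · t · |ΔQ| = ½ · 10 · 8 = €40.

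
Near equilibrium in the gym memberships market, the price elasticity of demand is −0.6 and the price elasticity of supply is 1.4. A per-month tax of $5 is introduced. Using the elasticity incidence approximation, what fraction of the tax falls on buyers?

Incidence ratio: buyers' share ≈ εs / (εs + |εd|) = 1.4 / (1.4 + 0.6) = 0.7.
Supply is the more elastic side, so buyers bear the larger share.

Buyers' share ≈ 0.7.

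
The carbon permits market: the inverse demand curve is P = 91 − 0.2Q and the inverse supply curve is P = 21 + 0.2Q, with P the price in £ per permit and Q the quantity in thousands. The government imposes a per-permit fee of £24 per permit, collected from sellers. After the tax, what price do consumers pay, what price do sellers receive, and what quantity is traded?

Inverting to Q(P) form: Qd = 455 − 5P; Qs = 5P − 105.
Before the tax: set 455 − 5P = 5P − 105 → P* = £56, Q* = 175.
With the tax collected from sellers, supply shifts: Qs = 5(P − 24) − 105.
Solving gives Q = 115 with consumers paying £68 and sellers receiving £44 (the £24 wedge).

Consumers pay £68; sellers receive £44; quantity = 115.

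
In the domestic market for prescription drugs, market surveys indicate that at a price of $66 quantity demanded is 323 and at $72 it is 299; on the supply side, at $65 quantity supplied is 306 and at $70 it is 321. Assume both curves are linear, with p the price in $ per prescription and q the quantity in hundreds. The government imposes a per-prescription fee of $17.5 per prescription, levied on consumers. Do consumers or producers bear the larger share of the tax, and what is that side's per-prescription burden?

Producers bear the larger share: $10 per prescription.

Demand slope: (299 − 323)/(72 − 66) = -4, so qd = 587 − 4p.
Supply slope: (321 − 306)/(70 − 65) = 3, so qs = 3p + 111.
Without the tax, 587 − 4p = 3p + 111 gives 7p = 476, so p* = $68 and q* = 315.
With the tax collected from consumers, demand (in seller-price terms) shifts: qd = 587 − 4(p + 17.5).
New equilibrium: consumers pay $75.5, producers receive $58, q = 285. (Wedge: pb − ps = 17.5.)
Per-prescription burden: consumers $7.5, producers $10.
Producers take the larger share because supply is less price-elastic here (demand slope 4 vs supply slope 3).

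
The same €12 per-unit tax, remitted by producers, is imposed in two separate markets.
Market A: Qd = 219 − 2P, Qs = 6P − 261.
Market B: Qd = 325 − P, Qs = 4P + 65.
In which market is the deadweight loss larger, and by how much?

Market A, by €50.4.

Market A: pre-tax P* = €60, Q* = 99; post-tax Q = 81; deadweight loss = €108.
Market B: pre-tax P* = €52, Q* = 273; post-tax Q = 263.4; deadweight loss = €57.6.
Difference: €108 vs €57.6 → market A is larger by €50.4.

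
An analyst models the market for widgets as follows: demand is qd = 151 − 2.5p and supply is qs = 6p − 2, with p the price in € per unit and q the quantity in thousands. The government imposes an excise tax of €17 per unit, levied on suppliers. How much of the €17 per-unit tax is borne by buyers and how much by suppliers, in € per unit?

Buyers bear €12 per unit; suppliers bear €5 per unit.

Before the tax: set 151 − 2.5p = 6p − 2 → p* = €18, q* = 106.
With the tax collected from suppliers, supply shifts: qs = 6(p − 17) − 2.
New equilibrium: buyers pay €30, suppliers receive €13, q = 76. (Wedge: pb − ps = 17.)
Burden on buyers: €12; on suppliers: €5. (They sum to €17.)
The less price-elastic side of the market bears the larger share of a per-unit tax.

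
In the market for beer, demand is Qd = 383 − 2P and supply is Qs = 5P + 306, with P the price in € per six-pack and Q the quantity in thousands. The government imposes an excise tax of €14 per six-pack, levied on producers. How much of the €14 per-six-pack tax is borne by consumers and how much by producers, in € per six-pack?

Before the tax: set 383 − 2P = 5P + 306 → P* = €11, Q* = 361.
With the tax collected from producers, supply shifts: Qs = 5(P − 14) + 306.
New equilibrium: consumers pay €21, producers receive €7, Q = 341. (Wedge: Pb − Ps = 14.)
Burden on consumers: €10; on producers: €4. (They sum to €14.)
The less price-elastic side of the market bears the larger share of a per-unit tax.

Consumers bear €10 per six-pack; producers bear €4 per six-pack.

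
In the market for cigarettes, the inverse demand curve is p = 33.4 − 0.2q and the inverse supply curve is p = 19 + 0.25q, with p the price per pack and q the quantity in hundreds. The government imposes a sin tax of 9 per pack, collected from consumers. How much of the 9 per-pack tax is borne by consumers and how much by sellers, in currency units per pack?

Consumers bear 4 per pack; sellers bear 5 per pack.

Rewrite in direct form: qd = 167 − 5p and qs = 4p − 76.
Before the tax: set 167 − 5p = 4p − 76 → p* = 27, q* = 32.
With the tax collected from consumers, demand (in seller-price terms) shifts: qd = 167 − 5(p + 9).
Solving gives q = 12 with consumers paying 31 and sellers receiving 22 (the 9 wedge).
Burden on consumers: 4; on sellers: 5. (They sum to 9.)
The less price-elastic side of the market bears the larger share of a per-unit tax.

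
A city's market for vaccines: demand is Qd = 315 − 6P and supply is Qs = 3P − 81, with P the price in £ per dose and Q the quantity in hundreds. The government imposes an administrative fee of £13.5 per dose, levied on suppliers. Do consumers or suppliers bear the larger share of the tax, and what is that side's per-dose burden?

Before the tax: set 315 − 6P = 3P − 81 → P* = £44, Q* = 51.
With the tax collected from suppliers, supply shifts: Qs = 3(P − 13.5) − 81.
New equilibrium: consumers pay £48.5, suppliers receive £35, Q = 24. (Wedge: Pb − Ps = 13.5.)
Per-dose burden: consumers £4.5, suppliers £9.
Suppliers take the larger share because supply is less price-elastic here (demand slope 6 vs supply slope 3).
The less price-elastic side of the market bears the larger share of a per-unit tax.

Suppliers bear the larger share: £9 per dose.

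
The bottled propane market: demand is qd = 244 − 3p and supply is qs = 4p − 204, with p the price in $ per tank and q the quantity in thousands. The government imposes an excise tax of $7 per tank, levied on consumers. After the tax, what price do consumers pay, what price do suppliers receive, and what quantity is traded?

Consumers pay $68; suppliers receive $61; quantity = 40.

Without the tax, 244 − 3p = 4p − 204 gives 7p = 448, so p* = $64 and q* = 52.
With the tax collected from consumers, demand (in seller-price terms) shifts: qd = 244 − 3(p + 7).
Solving gives q = 40 with consumers paying $68 and suppliers receiving $61 (the $7 wedge).
The less price-elastic side of the market bears the larger share of a per-unit tax.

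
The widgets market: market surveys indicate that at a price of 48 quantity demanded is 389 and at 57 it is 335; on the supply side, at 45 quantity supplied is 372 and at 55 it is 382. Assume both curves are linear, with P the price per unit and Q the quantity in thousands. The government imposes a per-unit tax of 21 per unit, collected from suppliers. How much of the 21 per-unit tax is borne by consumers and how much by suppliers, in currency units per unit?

Demand slope: (335 − 389)/(57 − 48) = -6, so Qd = 677 − 6P.
Supply slope: (382 − 372)/(55 − 45) = 1, so Qs = P + 327.
Without the tax, 677 − 6P = P + 327 gives 7P = 350, so P* = 50 and Q* = 377.
With the tax collected from suppliers, supply shifts: Qs = (P − 21) + 327.
Solving gives Q = 359 with consumers paying 53 and suppliers receiving 32 (the 21 wedge).
Burden on consumers: 3; on suppliers: 18. (They sum to 21.)

Consumers bear 3 per unit; suppliers bear 18 per unit.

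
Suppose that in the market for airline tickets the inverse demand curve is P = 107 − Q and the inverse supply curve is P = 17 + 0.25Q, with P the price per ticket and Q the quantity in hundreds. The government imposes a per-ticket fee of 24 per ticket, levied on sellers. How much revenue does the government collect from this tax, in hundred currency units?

Rewrite in direct form: Qd = 107 − P and Qs = 4P − 68.
Before the tax: set 107 − P = 4P − 68 → P* = 35, Q* = 72.
With the tax collected from sellers, supply shifts: Qs = 4(P − 24) − 68.
New equilibrium: consumers pay 54.2, sellers receive 30.2, Q = 52.8. (Wedge: Pb − Ps = 24.)
Revenue = t · Q = 24 · 52.8 = 1267.2.

Tax revenue = 1267.2 hundred.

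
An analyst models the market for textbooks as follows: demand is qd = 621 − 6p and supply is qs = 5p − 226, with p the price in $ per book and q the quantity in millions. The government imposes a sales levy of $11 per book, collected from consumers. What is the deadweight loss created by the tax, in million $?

Before the tax: set 621 − 6p = 5p − 226 → p* = $77, q* = 159.
With the tax collected from consumers, demand (in seller-price terms) shifts: qd = 621 − 6(p + 11).
New equilibrium: consumers pay $82, suppliers receive $71, q = 129. (Wedge: pb − ps = 11.)
Quantity falls by |ΔQ| = |159 − 129| = 30.
DWL = ½ · t · |ΔQ| = ½ · 11 · 30 = $165.

Deadweight loss = $165 million.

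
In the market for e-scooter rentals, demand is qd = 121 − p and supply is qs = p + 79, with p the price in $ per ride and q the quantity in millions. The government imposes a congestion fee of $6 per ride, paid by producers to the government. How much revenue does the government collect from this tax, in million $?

Tax revenue = $582 million.

Before the tax: set 121 − p = p + 79 → p* = $21, q* = 100.
With the tax collected from producers, supply shifts: qs = (p − 6) + 79.
Solving gives q = 97 with consumers paying $24 and producers receiving $18 (the $6 wedge).
Revenue = t · Q = 6 · 97 = $582.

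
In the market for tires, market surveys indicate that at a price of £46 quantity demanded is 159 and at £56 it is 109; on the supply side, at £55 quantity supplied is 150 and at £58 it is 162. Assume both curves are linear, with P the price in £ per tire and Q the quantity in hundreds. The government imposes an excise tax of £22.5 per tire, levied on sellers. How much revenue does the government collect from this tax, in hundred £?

Demand slope: (109 − 159)/(56 − 46) = -5, so Qd = 389 − 5P.
Supply slope: (162 − 150)/(58 − 55) = 4, so Qs = 4P − 70.
Without the tax, 389 − 5P = 4P − 70 gives 9P = 459, so P* = £51 and Q* = 134.
With the tax collected from sellers, supply shifts: Qs = 4(P − 22.5) − 70.
New equilibrium: buyers pay £61, sellers receive £38.5, Q = 84. (Wedge: Pb − Ps = 22.5.)
Revenue = t · Q = 22.5 · 84 = £1890.

Tax revenue = £1890 hundred.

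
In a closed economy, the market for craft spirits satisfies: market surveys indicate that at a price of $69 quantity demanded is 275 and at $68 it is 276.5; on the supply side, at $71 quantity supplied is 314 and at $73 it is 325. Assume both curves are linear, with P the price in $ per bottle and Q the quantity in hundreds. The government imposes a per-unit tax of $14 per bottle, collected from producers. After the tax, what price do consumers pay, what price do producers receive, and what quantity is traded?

Demand slope: (276.5 − 275)/(68 − 69) = -1.5, so Qd = 378.5 − 1.5P.
Supply slope: (325 − 314)/(73 − 71) = 5.5, so Qs = 5.5P − 76.5.
Without the tax, 378.5 − 1.5P = 5.5P − 76.5 gives 7P = 455, so P* = $65 and Q* = 281.
With the tax collected from producers, supply shifts: Qs = 5.5(P − 14) − 76.5.
Solving gives Q = 264.5 with consumers paying $76 and producers receiving $62 (the $14 wedge).
The less price-elastic side of the market bears the larger share of a per-unit tax.

Consumers pay $76; producers receive $62; quantity = 264.5.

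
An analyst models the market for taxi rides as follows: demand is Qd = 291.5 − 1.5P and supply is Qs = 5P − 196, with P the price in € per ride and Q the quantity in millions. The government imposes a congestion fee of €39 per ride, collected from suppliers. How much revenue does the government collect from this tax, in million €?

Tax revenue = €5226 million.

Without the tax, 291.5 − 1.5P = 5P − 196 gives 6.5P = 487.5, so P* = €75 and Q* = 179.
With the tax collected from suppliers, supply shifts: Qs = 5(P − 39) − 196.
New equilibrium: consumers pay €105, suppliers receive €66, Q = 134. (Wedge: Pb − Ps = 39.)
Revenue = t · Q = 39 · 134 = €5226.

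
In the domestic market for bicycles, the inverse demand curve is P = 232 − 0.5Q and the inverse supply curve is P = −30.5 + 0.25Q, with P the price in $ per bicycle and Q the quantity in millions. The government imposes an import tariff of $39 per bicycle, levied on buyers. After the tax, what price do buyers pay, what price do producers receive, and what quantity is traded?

Buyers pay $83; producers receive $44; quantity = 298.

Rewrite in direct form: Qd = 464 − 2P and Qs = 4P + 122.
Before the tax: set 464 − 2P = 4P + 122 → P* = $57, Q* = 350.
With the tax collected from buyers, demand (in seller-price terms) shifts: Qd = 464 − 2(P + 39).
New equilibrium: buyers pay $83, producers receive $44, Q = 298. (Wedge: Pb − Ps = 39.)
The less price-elastic side of the market bears the larger share of a per-unit tax.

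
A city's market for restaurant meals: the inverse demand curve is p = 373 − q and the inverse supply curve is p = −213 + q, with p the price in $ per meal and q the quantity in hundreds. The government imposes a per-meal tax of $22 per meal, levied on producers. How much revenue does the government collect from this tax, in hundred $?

Tax revenue = $6204 hundred.

Rewrite in direct form: qd = 373 − p and qs = p + 213.
Without the tax, 373 − p = p + 213 gives 2p = 160, so p* = $80 and q* = 293.
With the tax collected from producers, supply shifts: qs = (p − 22) + 213.
New equilibrium: consumers pay $91, producers receive $69, q = 282. (Wedge: pb − ps = 22.)
Revenue = t · Q = 22 · 282 = $6204.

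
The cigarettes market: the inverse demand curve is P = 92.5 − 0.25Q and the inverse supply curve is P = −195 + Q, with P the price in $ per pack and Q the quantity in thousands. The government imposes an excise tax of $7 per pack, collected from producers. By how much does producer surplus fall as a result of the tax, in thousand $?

Inverting to Q(P) form: Qd = 370 − 4P; Qs = P + 195.
Before the tax: set 370 − 4P = P + 195 → P* = $35, Q* = 230.
With the tax collected from producers, supply shifts: Qs = (P − 7) + 195.
New equilibrium: consumers pay $36.4, producers receive $29.4, Q = 224.4. (Wedge: Pb − Ps = 7.)
ΔPS is the trapezoid between Q = 224.4 and Q = 230 of height $5.6: ½ · (230 + 224.4) · 5.6 = $1272.32.

Producer surplus falls by $1272.32 thousand.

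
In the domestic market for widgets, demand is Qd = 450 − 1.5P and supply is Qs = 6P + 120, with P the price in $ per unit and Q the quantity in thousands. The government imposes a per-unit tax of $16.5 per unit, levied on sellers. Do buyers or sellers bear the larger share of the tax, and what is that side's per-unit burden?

Before the tax: set 450 − 1.5P = 6P + 120 → P* = $44, Q* = 384.
With the tax collected from sellers, supply shifts: Qs = 6(P − 16.5) + 120.
Solving gives Q = 364.2 with buyers paying $57.2 and sellers receiving $40.7 (the $16.5 wedge).
Per-unit burden: buyers $13.2, sellers $3.3.
Buyers take the larger share because demand is less price-elastic here (demand slope 1.5 vs supply slope 6).
The less price-elastic side of the market bears the larger share of a per-unit tax.

Buyers bear the larger share: $13.2 per unit.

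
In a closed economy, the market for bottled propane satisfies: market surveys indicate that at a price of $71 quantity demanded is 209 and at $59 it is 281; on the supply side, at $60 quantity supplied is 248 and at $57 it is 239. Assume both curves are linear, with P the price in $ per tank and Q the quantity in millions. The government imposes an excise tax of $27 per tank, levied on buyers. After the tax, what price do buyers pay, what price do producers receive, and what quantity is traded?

Buyers pay $72; producers receive $45; quantity = 203.

Demand slope: (281 − 209)/(59 − 71) = -6, so Qd = 635 − 6P.
Supply slope: (239 − 248)/(57 − 60) = 3, so Qs = 3P + 68.
Before the tax: set 635 − 6P = 3P + 68 → P* = $63, Q* = 257.
With the tax collected from buyers, demand (in seller-price terms) shifts: Qd = 635 − 6(P + 27).
New equilibrium: buyers pay $72, producers receive $45, Q = 203. (Wedge: Pb − Ps = 27.)
The less price-elastic side of the market bears the larger share of a per-unit tax.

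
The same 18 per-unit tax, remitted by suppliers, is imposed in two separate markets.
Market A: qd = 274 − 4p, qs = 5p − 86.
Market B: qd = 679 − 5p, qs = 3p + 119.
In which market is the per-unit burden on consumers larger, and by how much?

Market A: pre-tax p* = 40, q* = 114; post-tax q = 74; per-unit burden on consumers = 10.
Market B: pre-tax p* = 70, q* = 329; post-tax q = 295.25; per-unit burden on consumers = 6.75.
Difference: 10 vs 6.75 → market A is larger by 3.25.

Market A, by 3.25.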